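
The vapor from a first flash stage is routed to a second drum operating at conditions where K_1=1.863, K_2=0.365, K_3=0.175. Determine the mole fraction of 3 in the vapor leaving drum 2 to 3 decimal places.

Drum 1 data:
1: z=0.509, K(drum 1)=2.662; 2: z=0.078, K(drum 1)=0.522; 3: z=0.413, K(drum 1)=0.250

y_3 (drum 2) = 0.074

Drum 1:
Newton–Raphson from ψ₁ = 0.33:
  ψ₁ = 0.330: g = 0.0904, g' = -1.022 → ψ₁ = 0.419
Converged at ψ₁ = 0.419.
Drum-1 compositions:
  1: x = 0.300, y = 0.798
  2: x = 0.098, y = 0.051
  3: x = 0.603, y = 0.151
Drum-2 feed = drum-1 vapor: z₂ = (0.7985, 0.0509, 0.1506).
Drum 2:
Newton iteration, ψ₂⁰ = 0.5:
  ψ₂ = 0.500: g = 0.2225, g' = -0.631 → ψ₂ = 0.852
  ψ₂ = 0.852: g = -0.0922, g' = -1.459 → ψ₂ = 0.789
  ψ₂ = 0.789: g = -0.0111, g' = -1.135 → ψ₂ = 0.779
Converged at ψ₂ = 0.779.
  1: x = 0.477, y = 0.889
  2: x = 0.101, y = 0.037
  3: x = 0.422, y = 0.074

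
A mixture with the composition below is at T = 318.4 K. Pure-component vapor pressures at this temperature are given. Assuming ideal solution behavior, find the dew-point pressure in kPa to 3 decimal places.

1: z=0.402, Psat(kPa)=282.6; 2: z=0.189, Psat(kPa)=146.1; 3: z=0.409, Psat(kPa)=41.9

At the dew point ψ → 1, so Σzᵢ/Kᵢ = 1 with Kᵢ = Pᵢˢᵃᵗ/P ⇒ 1/P = Σzᵢ/Pᵢˢᵃᵗ.
1/P = 0.402/282.6 + 0.189/146.1 + 0.409/41.9 = 0.012477 ⇒ P = 80.144 kPa

Pdew = 80.144 kPa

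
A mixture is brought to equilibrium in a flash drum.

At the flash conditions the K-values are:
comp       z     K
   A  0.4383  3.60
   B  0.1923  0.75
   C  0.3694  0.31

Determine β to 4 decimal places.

β = 0.5525

Newton–Raphson from β = 0.5:
  β = 0.5000: g = 0.05139, g' = -0.9857 → β = 0.5521
  β = 0.5521: g = 0.00037, g' = -0.9746 → β = 0.5525
Converged at β = 0.5525.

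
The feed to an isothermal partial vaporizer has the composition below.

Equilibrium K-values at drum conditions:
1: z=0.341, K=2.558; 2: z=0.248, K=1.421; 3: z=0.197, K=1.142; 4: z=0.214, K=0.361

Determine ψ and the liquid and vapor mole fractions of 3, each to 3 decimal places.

Material balance + equilibrium reduce to Σ zᵢ(Kᵢ−1)/(1+ψ(Kᵢ−1)) = 0.
Feasibility: ΣzᵢKᵢ = 1.527, Σzᵢ/Kᵢ = 1.073 — both > 1, two phases present.
Newton–Raphson from ψ = 0.64:
  ψ = 0.640: g = 0.1425, g' = -0.488 → ψ = 0.932
  ψ = 0.932: g = -0.0217, g' = -0.698 → ψ = 0.901
  ψ = 0.901: g = -0.0007, g' = -0.655 → ψ = 0.900
Converged at ψ = 0.900.
Compositions from xᵢ = zᵢ/(1+ψ(Kᵢ−1)), yᵢ = Kᵢxᵢ:
  1: x = 0.142, y = 0.363
  2: x = 0.180, y = 0.256
  3: x = 0.175, y = 0.199
  4: x = 0.503, y = 0.182

ψ = 0.900, x_3 = 0.175, y_3 = 0.199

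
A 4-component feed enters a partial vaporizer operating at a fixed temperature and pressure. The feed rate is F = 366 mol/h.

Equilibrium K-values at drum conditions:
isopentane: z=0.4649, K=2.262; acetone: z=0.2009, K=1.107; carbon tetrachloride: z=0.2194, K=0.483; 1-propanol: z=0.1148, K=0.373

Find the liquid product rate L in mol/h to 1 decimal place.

L = 91.4 mol/h

Rachford–Rice: g(ψ) = Σ zᵢ(Kᵢ−1)/(1+ψ(Kᵢ−1)) = 0.
g(0) = ΣzᵢKᵢ − 1 = 0.4228 and g(1) = 1 − Σzᵢ/Kᵢ = -0.1490, so a root lies in (0, 1).
Iterate (Newton) starting at ψ = 0.5:
  ψ = 0.5000: g = 0.12230, g' = -0.4828 → ψ = 0.7533
  ψ = 0.7533: g = -0.00153, g' = -0.5160 → ψ = 0.7503
Converged at ψ = 0.7503.
Then V = ψ·F = 0.7503·366 = 274.6 mol/h and L = F − V = 91.4 mol/h.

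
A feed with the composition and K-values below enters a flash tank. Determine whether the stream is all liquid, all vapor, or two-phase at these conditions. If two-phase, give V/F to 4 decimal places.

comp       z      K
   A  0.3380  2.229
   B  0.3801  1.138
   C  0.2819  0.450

two-phase, V/F = 0.7495

ΣzᵢKᵢ = 1.3128; Σzᵢ/Kᵢ = 1.1121.
Both exceed 1, so a two-phase solution exists.
Rachford–Rice: g(ψ) = Σ zᵢ(Kᵢ−1)/(1+ψ(Kᵢ−1)) = 0.
Newton–Raphson from ψ = 0.5:
  ψ = 0.5000: g = 0.09251, g' = -0.3644 → ψ = 0.7538
  ψ = 0.7538: g = -0.00172, g' = -0.3923 → ψ = 0.7495
Converged at ψ = 0.7495.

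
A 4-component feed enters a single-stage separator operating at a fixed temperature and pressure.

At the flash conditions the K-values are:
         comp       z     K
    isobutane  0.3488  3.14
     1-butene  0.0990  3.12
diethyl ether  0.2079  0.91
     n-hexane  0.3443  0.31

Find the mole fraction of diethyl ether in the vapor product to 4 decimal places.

y_diethyl ether = 0.1999

Newton iteration, ψ⁰ = 0.5:
  ψ = 0.5000: g = 0.08019, g' = -0.8616 → ψ = 0.5931
Converged at ψ = 0.5931.
Compositions from xᵢ = zᵢ/(1+ψ(Kᵢ−1)), yᵢ = Kᵢxᵢ:
  isobutane: x = 0.1537, y = 0.4826
  1-butene: x = 0.0439, y = 0.1368
  diethyl ether: x = 0.2196, y = 0.1999
  n-hexane: x = 0.5828, y = 0.1807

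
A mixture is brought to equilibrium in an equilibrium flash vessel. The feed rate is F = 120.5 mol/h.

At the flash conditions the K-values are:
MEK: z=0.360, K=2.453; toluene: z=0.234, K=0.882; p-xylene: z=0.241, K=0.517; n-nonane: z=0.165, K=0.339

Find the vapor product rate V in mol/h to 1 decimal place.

Newton–Raphson from β = 0.5:
  β = 0.500: g = -0.0427, g' = -0.517 → β = 0.417
  β = 0.417: g = 0.0002, g' = -0.524 → β = 0.418
Converged at β = 0.418.
Then V = β·F = 0.4177·120.5 = 50.3 mol/h and L = F − V = 70.2 mol/h.

V = 50.3 mol/h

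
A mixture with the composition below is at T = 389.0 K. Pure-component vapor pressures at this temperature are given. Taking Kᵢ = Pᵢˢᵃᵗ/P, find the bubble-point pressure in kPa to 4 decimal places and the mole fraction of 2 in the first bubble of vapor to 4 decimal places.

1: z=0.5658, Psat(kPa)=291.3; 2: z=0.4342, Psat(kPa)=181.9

Pbub = 243.7985 kPa, y_2 = 0.3240

At the bubble point ψ → 0, so ΣzᵢKᵢ = 1 with Kᵢ = Pᵢˢᵃᵗ/P ⇒ P = ΣzᵢPᵢˢᵃᵗ.
P = 0.5658·291.3 + 0.4342·181.9 = 243.7985 kPa
yᵢ = zᵢPᵢˢᵃᵗ/P ⇒ y_2 = 0.4342·181.9/243.7985 = 0.3240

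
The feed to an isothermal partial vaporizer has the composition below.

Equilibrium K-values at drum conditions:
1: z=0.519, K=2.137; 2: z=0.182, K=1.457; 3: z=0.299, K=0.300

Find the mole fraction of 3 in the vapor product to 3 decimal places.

y_3 = 0.170

Rachford–Rice: g(ψ) = Σ zᵢ(Kᵢ−1)/(1+ψ(Kᵢ−1)) = 0.
g(0) = ΣzᵢKᵢ − 1 = 0.464 and g(1) = 1 − Σzᵢ/Kᵢ = -0.364, so a root lies in (0, 1).
Newton iteration, ψ⁰ = 0.5:
  ψ = 0.500: g = 0.1219, g' = -0.645 → ψ = 0.689
  ψ = 0.689: g = -0.0102, g' = -0.780 → ψ = 0.676
Converged at ψ = 0.676.
Compositions from xᵢ = zᵢ/(1+ψ(Kᵢ−1)), yᵢ = Kᵢxᵢ:
  1: x = 0.293, y = 0.627
  2: x = 0.139, y = 0.203
  3: x = 0.567, y = 0.170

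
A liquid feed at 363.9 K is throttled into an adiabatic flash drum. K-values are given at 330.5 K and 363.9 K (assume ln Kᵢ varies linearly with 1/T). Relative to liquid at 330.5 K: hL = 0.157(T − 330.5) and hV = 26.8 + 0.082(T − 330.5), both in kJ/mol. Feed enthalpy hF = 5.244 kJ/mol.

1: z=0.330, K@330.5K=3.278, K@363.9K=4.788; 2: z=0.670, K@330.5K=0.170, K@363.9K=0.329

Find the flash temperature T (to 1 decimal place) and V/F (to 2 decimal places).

T = 338.1 K, V/F = 0.15

Adiabatic flash: solve Rachford–Rice at each trial T, then check hF = ψ·hV(T) + (1−ψ)·hL(T).
  T = 330.5 K: K = (3.278, 0.170), RR gives ψ = 0.103, H_out = 2.773 kJ/mol
  T = 363.9 K: K = (4.788, 0.329), RR gives ψ = 0.315, H_out = 12.895 kJ/mol
  T = 347.2 K: K = (3.998, 0.240), RR gives ψ = 0.211, H_out = 8.010 kJ/mol
  T = 338.9 K: K = (3.631, 0.203), RR gives ψ = 0.160, H_out = 5.493 kJ/mol
  T = 334.7 K: K = (3.452, 0.186), RR gives ψ = 0.132, H_out = 4.161 kJ/mol
  T = 336.8 K: K = (3.541, 0.194), RR gives ψ = 0.146, H_out = 4.833 kJ/mol
Linear interpolation between T = 336.8 (H_out = 4.833) and T = 338.9 (H_out = 5.493) on hF = 5.244 gives T ≈ 338.1 K, at which ψ = 0.15.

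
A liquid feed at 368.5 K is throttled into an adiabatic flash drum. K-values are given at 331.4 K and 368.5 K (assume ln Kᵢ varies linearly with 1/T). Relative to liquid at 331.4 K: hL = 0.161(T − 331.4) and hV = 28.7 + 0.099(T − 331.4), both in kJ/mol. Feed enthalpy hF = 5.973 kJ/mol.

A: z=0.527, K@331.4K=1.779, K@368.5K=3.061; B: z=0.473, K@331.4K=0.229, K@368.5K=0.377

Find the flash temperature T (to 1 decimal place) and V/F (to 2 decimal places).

T = 336.1 K, V/F = 0.18

Adiabatic flash: solve Rachford–Rice at each trial T, then check hF = ψ·hV(T) + (1−ψ)·hL(T).
  T = 331.4 K: K = (1.779, 0.229), RR gives ψ = 0.076, H_out = 2.191 kJ/mol
  T = 368.5 K: K = (3.061, 0.377), RR gives ψ = 0.616, H_out = 22.246 kJ/mol
  T = 349.9 K: K = (2.366, 0.298), RR gives ψ = 0.404, H_out = 14.106 kJ/mol
  T = 340.6 K: K = (2.058, 0.262), RR gives ψ = 0.267, H_out = 8.984 kJ/mol
  T = 336.0 K: K = (1.915, 0.245), RR gives ψ = 0.181, H_out = 5.891 kJ/mol
  T = 338.3 K: K = (1.986, 0.253), RR gives ψ = 0.226, H_out = 7.499 kJ/mol
Linear interpolation between T = 336.0 (H_out = 5.891) and T = 338.3 (H_out = 7.499) on hF = 5.973 gives T ≈ 336.1 K, at which ψ = 0.18.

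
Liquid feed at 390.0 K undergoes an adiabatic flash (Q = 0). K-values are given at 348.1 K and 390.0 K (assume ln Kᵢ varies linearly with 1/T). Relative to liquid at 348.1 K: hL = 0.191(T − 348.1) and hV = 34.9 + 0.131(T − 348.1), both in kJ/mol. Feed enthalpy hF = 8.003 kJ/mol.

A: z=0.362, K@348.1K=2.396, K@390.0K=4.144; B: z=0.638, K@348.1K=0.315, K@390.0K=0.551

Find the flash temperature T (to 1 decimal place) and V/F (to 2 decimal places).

Adiabatic flash: solve Rachford–Rice at each trial T, then check hF = ψ·hV(T) + (1−ψ)·hL(T).
  T = 348.1 K: K = (2.396, 0.315), RR gives ψ = 0.071, H_out = 2.494 kJ/mol
  T = 390.0 K: K = (4.144, 0.551), RR gives ψ = 0.603, H_out = 27.542 kJ/mol
  T = 369.1 K: K = (3.203, 0.424), RR gives ψ = 0.338, H_out = 15.392 kJ/mol
  T = 358.6 K: K = (2.782, 0.367), RR gives ψ = 0.214, H_out = 9.329 kJ/mol
  T = 353.4 K: K = (2.586, 0.341), RR gives ψ = 0.147, H_out = 6.089 kJ/mol
  T = 356.0 K: K = (2.683, 0.354), RR gives ψ = 0.181, H_out = 7.737 kJ/mol
  T = 357.3 K: K = (2.732, 0.360), RR gives ψ = 0.197, H_out = 8.539 kJ/mol
Linear interpolation between T = 356.0 (H_out = 7.737) and T = 357.3 (H_out = 8.539) on hF = 8.003 gives T ≈ 356.4 K, at which ψ = 0.19.

T = 356.4 K, V/F = 0.19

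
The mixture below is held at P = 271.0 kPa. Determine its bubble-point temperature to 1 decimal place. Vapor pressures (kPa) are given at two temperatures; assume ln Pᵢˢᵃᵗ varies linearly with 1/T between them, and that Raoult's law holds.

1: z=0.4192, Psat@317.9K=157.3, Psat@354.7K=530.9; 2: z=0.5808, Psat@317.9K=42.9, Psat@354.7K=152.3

T = 350.2 K

Bubble-point temperature: ΣzᵢPᵢˢᵃᵗ(T) = P. Interpolate ln Pᵢˢᵃᵗ = aᵢ + bᵢ/T.
  T = 317.9 K: ΣzᵢPᵢˢᵃᵗ = 90.86 kPa
  T = 354.7 K: ΣzᵢPᵢˢᵃᵗ = 311.01 kPa
  T = 336.3 K: ΣzᵢPᵢˢᵃᵗ = 173.84 kPa
  T = 345.5 K: ΣzᵢPᵢˢᵃᵗ = 234.33 kPa
  T = 350.1 K: ΣzᵢPᵢˢᵃᵗ = 270.46 kPa
  T = 352.4 K: ΣzᵢPᵢˢᵃᵗ = 290.16 kPa
Interpolating between 350.1 K and 352.4 K gives T ≈ 350.2 K.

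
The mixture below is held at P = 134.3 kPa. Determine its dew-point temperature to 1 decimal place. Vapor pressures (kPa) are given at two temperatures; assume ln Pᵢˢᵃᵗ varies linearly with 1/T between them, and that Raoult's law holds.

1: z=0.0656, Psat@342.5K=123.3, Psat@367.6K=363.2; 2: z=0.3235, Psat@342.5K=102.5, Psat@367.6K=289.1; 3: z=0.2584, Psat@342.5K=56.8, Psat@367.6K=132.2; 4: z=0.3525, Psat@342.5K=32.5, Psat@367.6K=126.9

Dew-point temperature: Σzᵢ·P/Pᵢˢᵃᵗ(T) = 1. Interpolate ln Pᵢˢᵃᵗ = aᵢ + bᵢ/T.
  T = 342.5 K: ΣzᵢP/Pᵢˢᵃᵗ = 2.5629
  T = 367.6 K: ΣzᵢP/Pᵢˢᵃᵗ = 0.8101
  T = 355.1 K: ΣzᵢP/Pᵢˢᵃᵗ = 1.3996
  T = 361.4 K: ΣzᵢP/Pᵢˢᵃᵗ = 1.0559
  T = 364.5 K: ΣzᵢP/Pᵢˢᵃᵗ = 0.9235
  T = 362.9 K: ΣzᵢP/Pᵢˢᵃᵗ = 0.9892
  T = 362.1 K: ΣzᵢP/Pᵢˢᵃᵗ = 1.0241
  T = 362.5 K: ΣzᵢP/Pᵢˢᵃᵗ = 1.0065
  T = 362.7 K: ΣzᵢP/Pᵢˢᵃᵗ = 0.9978
Interpolating between 362.5 K and 362.7 K gives T ≈ 362.6 K.

T = 362.6 K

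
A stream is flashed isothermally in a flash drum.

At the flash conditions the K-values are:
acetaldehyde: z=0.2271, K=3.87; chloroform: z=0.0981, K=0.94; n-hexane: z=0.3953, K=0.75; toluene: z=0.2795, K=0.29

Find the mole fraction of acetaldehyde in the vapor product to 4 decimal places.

Iterate (Newton) starting at ψ = 0.38:
  ψ = 0.3800: g = -0.07522, g' = -0.7228 → ψ = 0.2759
  ψ = 0.2759: g = 0.00481, g' = -0.8294 → ψ = 0.2817
  ψ = 0.2817: g = 0.00002, g' = -0.8210 → ψ = 0.2818
Converged at ψ = 0.2818.
Compositions from xᵢ = zᵢ/(1+ψ(Kᵢ−1)), yᵢ = Kᵢxᵢ:
  acetaldehyde: x = 0.1256, y = 0.4859
  chloroform: x = 0.0998, y = 0.0938
  n-hexane: x = 0.4253, y = 0.3189
  toluene: x = 0.3494, y = 0.1013

y_acetaldehyde = 0.4859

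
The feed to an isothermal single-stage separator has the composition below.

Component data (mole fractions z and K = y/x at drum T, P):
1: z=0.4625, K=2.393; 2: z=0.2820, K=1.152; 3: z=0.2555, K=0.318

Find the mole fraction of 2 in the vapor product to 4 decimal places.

Rachford–Rice: g(ψ) = Σ zᵢ(Kᵢ−1)/(1+ψ(Kᵢ−1)) = 0.
Feasibility: ΣzᵢKᵢ = 1.5129, Σzᵢ/Kᵢ = 1.2415 — both > 1, two phases present.
Iterate (Newton) starting at ψ = 0.5:
  ψ = 0.5000: g = 0.15518, g' = -0.5911 → ψ = 0.7625
  ψ = 0.7625: g = -0.01223, g' = -0.7322 → ψ = 0.7458
  ψ = 0.7458: g = -0.00016, g' = -0.7134 → ψ = 0.7456
Converged at ψ = 0.7456.
Compositions from xᵢ = zᵢ/(1+ψ(Kᵢ−1)), yᵢ = Kᵢxᵢ:
  1: x = 0.2269, y = 0.5429
  2: x = 0.2533, y = 0.2918
  3: x = 0.5198, y = 0.1653

y_2 = 0.2918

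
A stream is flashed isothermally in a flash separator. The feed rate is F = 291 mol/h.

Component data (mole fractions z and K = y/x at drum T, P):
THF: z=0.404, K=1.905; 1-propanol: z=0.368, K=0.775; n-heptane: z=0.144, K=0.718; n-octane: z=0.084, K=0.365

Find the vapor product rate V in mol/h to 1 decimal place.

V = 181.3 mol/h

Material balance + equilibrium reduce to Σ zᵢ(Kᵢ−1)/(1+V/F(Kᵢ−1)) = 0.
Feasibility: ΣzᵢKᵢ = 1.189, Σzᵢ/Kᵢ = 1.118 — both > 1, two phases present.
Newton iteration, V/F⁰ = 0.36:
  V/F = 0.360: g = 0.0713, g' = -0.281 → V/F = 0.613
  V/F = 0.613: g = 0.0026, g' = -0.270 → V/F = 0.623
Converged at V/F = 0.623.
Then V = V/F·F = 0.6229·291 = 181.3 mol/h and L = F − V = 109.7 mol/h.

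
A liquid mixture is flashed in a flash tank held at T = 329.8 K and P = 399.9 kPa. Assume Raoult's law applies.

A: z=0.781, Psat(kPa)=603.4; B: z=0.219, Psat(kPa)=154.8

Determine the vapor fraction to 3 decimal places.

Raoult's law: Kᵢ = Pᵢˢᵃᵗ/P = Pᵢˢᵃᵗ/399.9.
  K_A = 603.4/399.9 = 1.50888, K_B = 154.8/399.9 = 0.38710
Material balance + equilibrium reduce to Σ zᵢ(Kᵢ−1)/(1+ψ(Kᵢ−1)) = 0.
Feasibility: ΣzᵢKᵢ = 1.263, Σzᵢ/Kᵢ = 1.083 — both > 1, two phases present.
Binary case is linear: z₁(K₁−1)(1+ψ(K₂−1)) + z₂(K₂−1)(1+ψ(K₁−1)) = 0
⇒ ψ = [z₁(K₁−1)+z₂(K₂−1)] / [−(K₁−1)(K₂−1)] = 0.2632/0.3119 = 0.844

ψ = 0.844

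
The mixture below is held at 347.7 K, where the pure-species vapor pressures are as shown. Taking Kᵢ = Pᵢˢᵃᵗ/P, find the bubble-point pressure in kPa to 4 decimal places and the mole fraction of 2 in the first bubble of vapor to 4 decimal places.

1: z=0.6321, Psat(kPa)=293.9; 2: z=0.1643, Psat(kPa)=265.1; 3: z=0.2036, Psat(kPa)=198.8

At the bubble point ψ → 0, so ΣzᵢKᵢ = 1 with Kᵢ = Pᵢˢᵃᵗ/P ⇒ P = ΣzᵢPᵢˢᵃᵗ.
P = 0.6321·293.9 + 0.1643·265.1 + 0.2036·198.8 = 269.8058 kPa
yᵢ = zᵢPᵢˢᵃᵗ/P ⇒ y_2 = 0.1643·265.1/269.8058 = 0.1614

Pbub = 269.8058 kPa, y_2 = 0.1614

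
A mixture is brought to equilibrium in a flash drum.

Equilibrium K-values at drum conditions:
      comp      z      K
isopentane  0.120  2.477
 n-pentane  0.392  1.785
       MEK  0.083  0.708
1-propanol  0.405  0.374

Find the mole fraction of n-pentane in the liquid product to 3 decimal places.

Rachford–Rice: g(β) = Σ zᵢ(Kᵢ−1)/(1+β(Kᵢ−1)) = 0.
Feasibility: ΣzᵢKᵢ = 1.207, Σzᵢ/Kᵢ = 1.468 — both > 1, two phases present.
Iterate (Newton) starting at β = 0.5:
  β = 0.500: g = -0.0745, g' = -0.557 → β = 0.366
  β = 0.366: g = -0.0021, g' = -0.532 → β = 0.362
Converged at β = 0.362.
Compositions from xᵢ = zᵢ/(1+β(Kᵢ−1)), yᵢ = Kᵢxᵢ:
  isopentane: x = 0.078, y = 0.194
  n-pentane: x = 0.305, y = 0.545
  MEK: x = 0.093, y = 0.066
  1-propanol: x = 0.524, y = 0.196

x_n-pentane = 0.305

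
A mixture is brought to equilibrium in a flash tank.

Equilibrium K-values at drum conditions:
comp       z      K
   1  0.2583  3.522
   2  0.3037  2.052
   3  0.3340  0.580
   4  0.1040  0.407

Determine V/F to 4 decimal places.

V/F = 0.9098

Material balance + equilibrium reduce to Σ zᵢ(Kᵢ−1)/(1+V/F(Kᵢ−1)) = 0.
g(0) = ΣzᵢKᵢ − 1 = 0.7690 and g(1) = 1 − Σzᵢ/Kᵢ = -0.0527, so a root lies in (0, 1).
Newton–Raphson from V/F = 0.66:
  V/F = 0.6600: g = 0.13764, g' = -0.5600 → V/F = 0.9058
  V/F = 0.9058: g = 0.00229, g' = -0.5646 → V/F = 0.9098
Converged at V/F = 0.9098.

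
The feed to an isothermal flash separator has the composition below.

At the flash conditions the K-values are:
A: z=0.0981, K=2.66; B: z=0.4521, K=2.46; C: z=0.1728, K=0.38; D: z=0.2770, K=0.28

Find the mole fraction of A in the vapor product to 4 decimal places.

Let ψ = V/F and solve Σ zᵢ(Kᵢ−1)/(1+ψ(Kᵢ−1)) = 0.
g(0) = ΣzᵢKᵢ − 1 = 0.5163 and g(1) = 1 − Σzᵢ/Kᵢ = -0.6647, so a root lies in (0, 1).
Newton–Raphson from ψ = 0.68:
  ψ = 0.6800: g = -0.16826, g' = -1.0521 → ψ = 0.5201
  ψ = 0.5201: g = -0.01436, g' = -0.9009 → ψ = 0.5041
Converged at ψ = 0.5041.
Compositions from xᵢ = zᵢ/(1+ψ(Kᵢ−1)), yᵢ = Kᵢxᵢ:
  A: x = 0.0534, y = 0.1421
  B: x = 0.2604, y = 0.6407
  C: x = 0.2514, y = 0.0955
  D: x = 0.4348, y = 0.1217

y_A = 0.1421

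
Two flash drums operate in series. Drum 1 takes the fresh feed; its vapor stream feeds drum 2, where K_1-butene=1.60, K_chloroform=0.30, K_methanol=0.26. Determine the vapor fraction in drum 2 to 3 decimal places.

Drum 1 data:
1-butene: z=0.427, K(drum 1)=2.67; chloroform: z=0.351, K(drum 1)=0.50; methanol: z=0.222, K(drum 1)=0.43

Drum 1:
Let ψ₁ = V/F and solve Σ zᵢ(Kᵢ−1)/(1+ψ₁(Kᵢ−1)) = 0.
g(0) = ΣzᵢKᵢ − 1 = 0.411 and g(1) = 1 − Σzᵢ/Kᵢ = -0.378, so a root lies in (0, 1).
Iterate (Newton) starting at ψ₁ = 0.5:
  ψ₁ = 0.500: g = -0.0224, g' = -0.651 → ψ₁ = 0.466
Converged at ψ₁ = 0.466.
Drum-1 compositions:
  1-butene: x = 0.240, y = 0.641
  chloroform: x = 0.458, y = 0.229
  methanol: x = 0.302, y = 0.130
Drum-2 feed = drum-1 vapor: z₂ = (0.6412, 0.2288, 0.1300).
Drum 2:
Newton iteration, ψ₂⁰ = 0.61:
  ψ₂ = 0.610: g = -0.1732, g' = -0.702 → ψ₂ = 0.363
  ψ₂ = 0.363: g = -0.0304, g' = -0.490 → ψ₂ = 0.301
  ψ₂ = 0.301: g = -0.0009, g' = -0.463 → ψ₂ = 0.299
Converged at ψ₂ = 0.299.
  1-butene: x = 0.544, y = 0.870
  chloroform: x = 0.289, y = 0.087
  methanol: x = 0.167, y = 0.043

V/F (drum 2) = 0.299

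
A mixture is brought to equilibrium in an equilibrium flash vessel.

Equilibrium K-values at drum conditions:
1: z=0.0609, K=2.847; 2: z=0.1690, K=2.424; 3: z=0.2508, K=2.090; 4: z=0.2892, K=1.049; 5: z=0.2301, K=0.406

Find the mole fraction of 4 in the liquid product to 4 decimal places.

x_4 = 0.2769

Newton–Raphson from V/F = 0.5:
  V/F = 0.5000: g = 0.19540, g' = -0.4628 → V/F = 0.9222
  V/F = 0.9222: g = -0.00669, g' = -0.5642 → V/F = 0.9103
  V/F = 0.9103: g = -0.00006, g' = -0.5545 → V/F = 0.9102
Converged at V/F = 0.9102.
Compositions from xᵢ = zᵢ/(1+V/F(Kᵢ−1)), yᵢ = Kᵢxᵢ:
  1: x = 0.0227, y = 0.0647
  2: x = 0.0736, y = 0.1784
  3: x = 0.1259, y = 0.2631
  4: x = 0.2769, y = 0.2904
  5: x = 0.5009, y = 0.2034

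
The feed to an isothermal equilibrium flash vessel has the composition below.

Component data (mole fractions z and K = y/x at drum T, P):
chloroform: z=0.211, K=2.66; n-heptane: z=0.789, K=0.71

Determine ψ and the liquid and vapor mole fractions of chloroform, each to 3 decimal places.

Rachford–Rice: g(ψ) = Σ zᵢ(Kᵢ−1)/(1+ψ(Kᵢ−1)) = 0.
g(0) = ΣzᵢKᵢ − 1 = 0.121 and g(1) = 1 − Σzᵢ/Kᵢ = -0.191, so a root lies in (0, 1).
Binary case is linear: z₁(K₁−1)(1+ψ(K₂−1)) + z₂(K₂−1)(1+ψ(K₁−1)) = 0
⇒ ψ = [z₁(K₁−1)+z₂(K₂−1)] / [−(K₁−1)(K₂−1)] = 0.1214/0.4814 = 0.252
Compositions from xᵢ = zᵢ/(1+ψ(Kᵢ−1)), yᵢ = Kᵢxᵢ:
  chloroform: x = 0.149, y = 0.396
  n-heptane: x = 0.851, y = 0.604

ψ = 0.252, x_chloroform = 0.149, y_chloroform = 0.396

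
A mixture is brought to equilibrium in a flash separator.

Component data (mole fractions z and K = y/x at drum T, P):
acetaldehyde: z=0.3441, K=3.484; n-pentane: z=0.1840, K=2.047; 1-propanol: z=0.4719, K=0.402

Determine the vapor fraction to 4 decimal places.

Newton iteration, ψ⁰ = 0.5:
  ψ = 0.5000: g = 0.10513, g' = -0.8527 → ψ = 0.6233
  ψ = 0.6233: g = 0.00212, g' = -0.8297 → ψ = 0.6258
Converged at ψ = 0.6258.

ψ = 0.6258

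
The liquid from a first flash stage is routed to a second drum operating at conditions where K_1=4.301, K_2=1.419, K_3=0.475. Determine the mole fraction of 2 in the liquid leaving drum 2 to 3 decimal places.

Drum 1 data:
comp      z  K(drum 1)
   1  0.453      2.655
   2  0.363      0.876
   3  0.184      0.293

Drum 1:
Material balance + equilibrium reduce to Σ zᵢ(Kᵢ−1)/(1+ψ₁(Kᵢ−1)) = 0.
Feasibility: ΣzᵢKᵢ = 1.575, Σzᵢ/Kᵢ = 1.213 — both > 1, two phases present.
Newton iteration, ψ₁⁰ = 0.3:
  ψ₁ = 0.300: g = 0.2891, g' = -0.708 → ψ₁ = 0.708
  ψ₁ = 0.708: g = 0.0353, g' = -0.639 → ψ₁ = 0.763
  ψ₁ = 0.763: g = -0.0011, g' = -0.683 → ψ₁ = 0.762
Converged at ψ₁ = 0.762.
Drum-1 compositions:
  1: x = 0.200, y = 0.532
  2: x = 0.401, y = 0.351
  3: x = 0.399, y = 0.117
Drum-2 feed = drum-1 liquid: z₂ = (0.2004, 0.4009, 0.3988).
Drum 2:
Newton–Raphson from ψ₂ = 0.5:
  ψ₂ = 0.500: g = 0.1046, g' = -0.561 → ψ₂ = 0.686
  ψ₂ = 0.686: g = 0.0057, g' = -0.516 → ψ₂ = 0.697
Converged at ψ₂ = 0.697.
  1: x = 0.061, y = 0.261
  2: x = 0.310, y = 0.440
  3: x = 0.629, y = 0.299

x_2 (drum 2) = 0.310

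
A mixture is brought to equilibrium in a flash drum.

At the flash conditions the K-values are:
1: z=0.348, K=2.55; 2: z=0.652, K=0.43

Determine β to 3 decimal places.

β = 0.190

Let β = V/F and solve Σ zᵢ(Kᵢ−1)/(1+β(Kᵢ−1)) = 0.
Check two-phase: ΣzᵢKᵢ = 1.168 > 1 and Σzᵢ/Kᵢ = 1.653 > 1, so g(0) = 0.168 > 0 and g(1) = -0.653 < 0.
Binary case is linear: z₁(K₁−1)(1+β(K₂−1)) + z₂(K₂−1)(1+β(K₁−1)) = 0
⇒ β = [z₁(K₁−1)+z₂(K₂−1)] / [−(K₁−1)(K₂−1)] = 0.1678/0.8835 = 0.190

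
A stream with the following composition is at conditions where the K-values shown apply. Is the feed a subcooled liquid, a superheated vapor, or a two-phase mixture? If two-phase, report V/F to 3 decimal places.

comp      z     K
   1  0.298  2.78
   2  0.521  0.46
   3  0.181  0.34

two-phase, V/F = 0.127

ΣzᵢKᵢ = 1.130; Σzᵢ/Kᵢ = 1.772.
Both exceed 1, so a two-phase solution exists.
Newton iteration, ψ⁰ = 0.47:
  ψ = 0.470: g = -0.2614, g' = -0.718 → ψ = 0.106
  ψ = 0.106: g = 0.0192, g' = -0.930 → ψ = 0.127
Converged at ψ = 0.127.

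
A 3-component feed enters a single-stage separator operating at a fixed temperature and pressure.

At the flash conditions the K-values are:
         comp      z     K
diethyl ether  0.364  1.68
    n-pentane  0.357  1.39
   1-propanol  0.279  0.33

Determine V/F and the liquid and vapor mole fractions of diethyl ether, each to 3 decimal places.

V/F = 0.547, x_diethyl ether = 0.265, y_diethyl ether = 0.446

Rachford–Rice: g(V/F) = Σ zᵢ(Kᵢ−1)/(1+V/F(Kᵢ−1)) = 0.
g(0) = ΣzᵢKᵢ − 1 = 0.200 and g(1) = 1 − Σzᵢ/Kᵢ = -0.319, so a root lies in (0, 1).
Newton–Raphson from V/F = 0.5:
  V/F = 0.500: g = 0.0201, g' = -0.415 → V/F = 0.549
  V/F = 0.549: g = -0.0006, g' = -0.439 → V/F = 0.547
Converged at V/F = 0.547.
Compositions from xᵢ = zᵢ/(1+V/F(Kᵢ−1)), yᵢ = Kᵢxᵢ:
  diethyl ether: x = 0.265, y = 0.446
  n-pentane: x = 0.294, y = 0.409
  1-propanol: x = 0.441, y = 0.145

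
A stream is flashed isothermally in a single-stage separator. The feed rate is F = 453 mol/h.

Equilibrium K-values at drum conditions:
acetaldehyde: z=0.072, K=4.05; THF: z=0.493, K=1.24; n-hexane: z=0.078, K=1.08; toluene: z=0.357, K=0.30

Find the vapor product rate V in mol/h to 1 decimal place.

V = 61.4 mol/h

Rachford–Rice: g(β) = Σ zᵢ(Kᵢ−1)/(1+β(Kᵢ−1)) = 0.
g(0) = ΣzᵢKᵢ − 1 = 0.094 and g(1) = 1 − Σzᵢ/Kᵢ = -0.678, so a root lies in (0, 1).
Newton iteration, β⁰ = 0.5:
  β = 0.500: g = -0.1858, g' = -0.542 → β = 0.157
  β = 0.157: g = -0.0122, g' = -0.554 → β = 0.135
  β = 0.135: g = 0.0002, g' = -0.576 → β = 0.136
Converged at β = 0.136.
Then V = β·F = 0.1356·453 = 61.4 mol/h and L = F − V = 391.6 mol/h.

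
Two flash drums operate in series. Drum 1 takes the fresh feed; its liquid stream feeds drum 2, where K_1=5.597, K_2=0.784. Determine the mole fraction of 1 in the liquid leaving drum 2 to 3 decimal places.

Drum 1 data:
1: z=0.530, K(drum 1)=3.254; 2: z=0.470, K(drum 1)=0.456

x_1 (drum 2) = 0.045

Drum 1:
Let ψ₁ = V/F and solve Σ zᵢ(Kᵢ−1)/(1+ψ₁(Kᵢ−1)) = 0.
Feasibility: ΣzᵢKᵢ = 1.939, Σzᵢ/Kᵢ = 1.194 — both > 1, two phases present.
Newton iteration, ψ₁⁰ = 0.38:
  ψ₁ = 0.380: g = 0.3212, g' = -1.002 → ψ₁ = 0.700
  ψ₁ = 0.700: g = 0.0502, g' = -0.768 → ψ₁ = 0.766
Converged at ψ₁ = 0.766.
Drum-1 compositions:
  1: x = 0.194, y = 0.633
  2: x = 0.806, y = 0.367
Drum-2 feed = drum-1 liquid: z₂ = (0.1944, 0.8056).
Drum 2:
Let ψ₂ = V/F and solve Σ zᵢ(Kᵢ−1)/(1+ψ₂(Kᵢ−1)) = 0.
Feasibility: ΣzᵢKᵢ = 1.720, Σzᵢ/Kᵢ = 1.062 — both > 1, two phases present.
Binary case is linear: z₁(K₁−1)(1+ψ₂(K₂−1)) + z₂(K₂−1)(1+ψ₂(K₁−1)) = 0
⇒ ψ₂ = [z₁(K₁−1)+z₂(K₂−1)] / [−(K₁−1)(K₂−1)] = 0.7198/0.9930 = 0.725
  1: x = 0.045, y = 0.251
  2: x = 0.955, y = 0.749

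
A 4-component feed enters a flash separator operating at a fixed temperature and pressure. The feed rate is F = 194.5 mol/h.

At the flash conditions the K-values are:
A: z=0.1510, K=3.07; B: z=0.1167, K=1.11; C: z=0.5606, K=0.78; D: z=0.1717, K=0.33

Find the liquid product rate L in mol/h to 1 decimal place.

L = 167.0 mol/h

Material balance + equilibrium reduce to Σ zᵢ(Kᵢ−1)/(1+β(Kᵢ−1)) = 0.
Feasibility: ΣzᵢKᵢ = 1.0870, Σzᵢ/Kᵢ = 1.3933 — both > 1, two phases present.
Newton iteration, β⁰ = 0.5:
  β = 0.5000: g = -0.14580, g' = -0.3661 → β = 0.1017
  β = 0.1017: g = 0.02130, g' = -0.5601 → β = 0.1397
  β = 0.1397: g = 0.00092, g' = -0.5133 → β = 0.1415
Converged at β = 0.1415.
Then V = β·F = 0.1415·194.5 = 27.5 mol/h and L = F − V = 167.0 mol/h.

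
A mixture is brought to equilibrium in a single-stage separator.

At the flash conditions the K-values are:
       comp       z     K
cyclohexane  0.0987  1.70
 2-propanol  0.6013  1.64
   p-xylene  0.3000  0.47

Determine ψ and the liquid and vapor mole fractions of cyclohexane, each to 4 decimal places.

Material balance + equilibrium reduce to Σ zᵢ(Kᵢ−1)/(1+ψ(Kᵢ−1)) = 0.
Check two-phase: ΣzᵢKᵢ = 1.2949 > 1 and Σzᵢ/Kᵢ = 1.0630 > 1, so g(0) = 0.2949 > 0 and g(1) = -0.0630 < 0.
Newton–Raphson from ψ = 0.44:
  ψ = 0.4400: g = 0.14574, g' = -0.3215 → ψ = 0.8933
  ψ = 0.8933: g = -0.01459, g' = -0.4219 → ψ = 0.8587
  ψ = 0.8587: g = -0.00029, g' = -0.4053 → ψ = 0.8580
Converged at ψ = 0.8580.
Compositions from xᵢ = zᵢ/(1+ψ(Kᵢ−1)), yᵢ = Kᵢxᵢ:
  cyclohexane: x = 0.0617, y = 0.1048
  2-propanol: x = 0.3882, y = 0.6366
  p-xylene: x = 0.5502, y = 0.2586

ψ = 0.8580, x_cyclohexane = 0.0617, y_cyclohexane = 0.1048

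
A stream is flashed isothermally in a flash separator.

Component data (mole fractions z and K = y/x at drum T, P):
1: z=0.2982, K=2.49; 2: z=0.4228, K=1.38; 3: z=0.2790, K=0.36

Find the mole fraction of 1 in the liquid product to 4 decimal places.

Rachford–Rice: g(V/F) = Σ zᵢ(Kᵢ−1)/(1+V/F(Kᵢ−1)) = 0.
g(0) = ΣzᵢKᵢ − 1 = 0.4264 and g(1) = 1 − Σzᵢ/Kᵢ = -0.2011, so a root lies in (0, 1).
Newton–Raphson from V/F = 0.56:
  V/F = 0.5600: g = 0.09638, g' = -0.5159 → V/F = 0.7468
  V/F = 0.7468: g = -0.00661, g' = -0.6047 → V/F = 0.7359
  V/F = 0.7359: g = -0.00005, g' = -0.5962 → V/F = 0.7358
Converged at V/F = 0.7358.
Compositions from xᵢ = zᵢ/(1+V/F(Kᵢ−1)), yᵢ = Kᵢxᵢ:
  1: x = 0.1422, y = 0.3542
  2: x = 0.3304, y = 0.4560
  3: x = 0.5273, y = 0.1898

x_1 = 0.1422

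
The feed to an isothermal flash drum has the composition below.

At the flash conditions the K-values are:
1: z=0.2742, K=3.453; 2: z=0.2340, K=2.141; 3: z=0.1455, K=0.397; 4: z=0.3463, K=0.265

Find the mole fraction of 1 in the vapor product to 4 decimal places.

y_1 = 0.4524

Rachford–Rice: g(ψ) = Σ zᵢ(Kᵢ−1)/(1+ψ(Kᵢ−1)) = 0.
g(0) = ΣzᵢKᵢ − 1 = 0.5973 and g(1) = 1 − Σzᵢ/Kᵢ = -0.8620, so a root lies in (0, 1).
Newton iteration, ψ⁰ = 0.37:
  ψ = 0.3700: g = 0.07779, g' = -1.0446 → ψ = 0.4445
  ψ = 0.4445: g = 0.00105, g' = -1.0231 → ψ = 0.4455
Converged at ψ = 0.4455.
Compositions from xᵢ = zᵢ/(1+ψ(Kᵢ−1)), yᵢ = Kᵢxᵢ:
  1: x = 0.1310, y = 0.4524
  2: x = 0.1551, y = 0.3322
  3: x = 0.1989, y = 0.0790
  4: x = 0.5149, y = 0.1364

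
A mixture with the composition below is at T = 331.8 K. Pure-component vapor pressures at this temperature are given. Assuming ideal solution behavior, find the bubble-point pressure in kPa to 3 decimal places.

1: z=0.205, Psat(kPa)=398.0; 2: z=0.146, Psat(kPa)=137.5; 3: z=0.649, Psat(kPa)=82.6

Pbub = 155.272 kPa

At the bubble point ψ → 0, so ΣzᵢKᵢ = 1 with Kᵢ = Pᵢˢᵃᵗ/P ⇒ P = ΣzᵢPᵢˢᵃᵗ.
P = 0.205·398.0 + 0.146·137.5 + 0.649·82.6 = 155.272 kPa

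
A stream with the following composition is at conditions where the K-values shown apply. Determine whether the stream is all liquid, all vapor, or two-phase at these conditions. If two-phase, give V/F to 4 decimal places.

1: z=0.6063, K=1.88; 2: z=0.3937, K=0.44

ΣzᵢKᵢ = 1.3131; Σzᵢ/Kᵢ = 1.2173.
Both exceed 1, so a two-phase solution exists.
Material balance + equilibrium reduce to Σ zᵢ(Kᵢ−1)/(1+ψ(Kᵢ−1)) = 0.
Newton–Raphson from ψ = 0.52:
  ψ = 0.5200: g = 0.05499, g' = -0.4667 → ψ = 0.6378
  ψ = 0.6378: g = -0.00124, g' = -0.4914 → ψ = 0.6353
Converged at ψ = 0.6353.

two-phase, V/F = 0.6353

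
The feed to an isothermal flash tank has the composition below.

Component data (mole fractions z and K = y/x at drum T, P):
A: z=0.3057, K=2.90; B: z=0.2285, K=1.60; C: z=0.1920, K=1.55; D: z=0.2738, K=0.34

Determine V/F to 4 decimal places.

V/F = 0.8173

Rachford–Rice: g(V/F) = Σ zᵢ(Kᵢ−1)/(1+V/F(Kᵢ−1)) = 0.
g(0) = ΣzᵢKᵢ − 1 = 0.6428 and g(1) = 1 − Σzᵢ/Kᵢ = -0.1774, so a root lies in (0, 1).
Iterate (Newton) starting at V/F = 0.5:
  V/F = 0.5000: g = 0.21643, g' = -0.6403 → V/F = 0.8380
  V/F = 0.8380: g = -0.01677, g' = -0.8250 → V/F = 0.8177
  V/F = 0.8177: g = -0.00029, g' = -0.7967 → V/F = 0.8173
Converged at V/F = 0.8173.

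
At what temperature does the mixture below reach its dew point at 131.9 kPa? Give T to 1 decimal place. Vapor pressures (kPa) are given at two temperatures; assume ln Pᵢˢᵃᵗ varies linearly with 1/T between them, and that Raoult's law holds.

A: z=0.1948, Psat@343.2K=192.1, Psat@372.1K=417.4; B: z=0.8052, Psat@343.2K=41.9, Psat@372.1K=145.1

T = 366.2 K

Dew-point temperature: Σzᵢ·P/Pᵢˢᵃᵗ(T) = 1. Interpolate ln Pᵢˢᵃᵗ = aᵢ + bᵢ/T.
  T = 343.2 K: ΣzᵢP/Pᵢˢᵃᵗ = 2.6685
  T = 372.1 K: ΣzᵢP/Pᵢˢᵃᵗ = 0.7935
  T = 357.6 K: ΣzᵢP/Pᵢˢᵃᵗ = 1.4206
  T = 364.9 K: ΣzᵢP/Pᵢˢᵃᵗ = 1.0531
  T = 368.5 K: ΣzᵢP/Pᵢˢᵃᵗ = 0.9128
  T = 366.7 K: ΣzᵢP/Pᵢˢᵃᵗ = 0.9800
Interpolating between 364.9 K and 366.7 K gives T ≈ 366.2 K.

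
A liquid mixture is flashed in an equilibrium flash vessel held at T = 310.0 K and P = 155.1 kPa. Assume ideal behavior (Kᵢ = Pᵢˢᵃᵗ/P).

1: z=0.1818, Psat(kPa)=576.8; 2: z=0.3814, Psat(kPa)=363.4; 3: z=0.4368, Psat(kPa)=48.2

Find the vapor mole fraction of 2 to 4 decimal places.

Raoult's law: Kᵢ = Pᵢˢᵃᵗ/P = Pᵢˢᵃᵗ/155.1.
  K_1 = 576.8/155.1 = 3.718891, K_2 = 363.4/155.1 = 2.343005, K_3 = 48.2/155.1 = 0.310767
Material balance + equilibrium reduce to Σ zᵢ(Kᵢ−1)/(1+ψ(Kᵢ−1)) = 0.
g(0) = ΣzᵢKᵢ − 1 = 0.7055 and g(1) = 1 − Σzᵢ/Kᵢ = -0.6172, so a root lies in (0, 1).
Newton–Raphson from ψ = 0.65:
  ψ = 0.6500: g = -0.09329, g' = -1.0526 → ψ = 0.5614
  ψ = 0.5614: g = -0.00335, g' = -0.9862 → ψ = 0.5580
Converged at ψ = 0.5580.
Compositions from xᵢ = zᵢ/(1+ψ(Kᵢ−1)), yᵢ = Kᵢxᵢ:
  1: x = 0.0722, y = 0.2686
  2: x = 0.2180, y = 0.5108
  3: x = 0.7098, y = 0.2206

y_2 = 0.5108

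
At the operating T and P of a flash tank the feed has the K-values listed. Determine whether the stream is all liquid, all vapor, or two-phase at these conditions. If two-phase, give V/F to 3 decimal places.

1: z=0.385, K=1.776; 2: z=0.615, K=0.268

ΣzᵢKᵢ = 0.849; Σzᵢ/Kᵢ = 2.512.
Since ΣzᵢKᵢ < 1 the mixture is below its bubble point — single liquid phase.

all liquid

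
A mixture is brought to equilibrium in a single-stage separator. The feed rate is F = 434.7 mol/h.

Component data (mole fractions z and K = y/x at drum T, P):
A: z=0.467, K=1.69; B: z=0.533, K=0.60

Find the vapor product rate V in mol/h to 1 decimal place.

Binary case is linear: z₁(K₁−1)(1+V/F(K₂−1)) + z₂(K₂−1)(1+V/F(K₁−1)) = 0
⇒ V/F = [z₁(K₁−1)+z₂(K₂−1)] / [−(K₁−1)(K₂−1)] = 0.1090/0.2760 = 0.395
Then V = V/F·F = 0.3950·434.7 = 171.7 mol/h and L = F − V = 263.0 mol/h.

V = 171.7 mol/h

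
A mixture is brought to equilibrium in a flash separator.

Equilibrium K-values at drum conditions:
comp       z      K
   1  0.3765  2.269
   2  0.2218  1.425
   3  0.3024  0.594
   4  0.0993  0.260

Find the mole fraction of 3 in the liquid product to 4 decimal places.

Material balance + equilibrium reduce to Σ zᵢ(Kᵢ−1)/(1+ψ(Kᵢ−1)) = 0.
Check two-phase: ΣzᵢKᵢ = 1.3758 > 1 and Σzᵢ/Kᵢ = 1.2126 > 1, so g(0) = 0.3758 > 0 and g(1) = -0.2126 < 0.
Iterate (Newton) starting at ψ = 0.5:
  ψ = 0.5000: g = 0.09937, g' = -0.4697 → ψ = 0.7116
  ψ = 0.7116: g = -0.00442, g' = -0.5322 → ψ = 0.7033
  ψ = 0.7033: g = -0.00002, g' = -0.5271 → ψ = 0.7032
Converged at ψ = 0.7032.
Compositions from xᵢ = zᵢ/(1+ψ(Kᵢ−1)), yᵢ = Kᵢxᵢ:
  1: x = 0.1990, y = 0.4514
  2: x = 0.1708, y = 0.2433
  3: x = 0.4232, y = 0.2514
  4: x = 0.2070, y = 0.0538

x_3 = 0.4232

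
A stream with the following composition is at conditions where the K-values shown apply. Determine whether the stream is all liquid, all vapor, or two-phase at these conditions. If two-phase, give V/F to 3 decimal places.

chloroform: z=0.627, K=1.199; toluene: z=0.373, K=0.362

all liquid

ΣzᵢKᵢ = 0.887; Σzᵢ/Kᵢ = 1.553.
Since ΣzᵢKᵢ < 1 the mixture is below its bubble point — single liquid phase.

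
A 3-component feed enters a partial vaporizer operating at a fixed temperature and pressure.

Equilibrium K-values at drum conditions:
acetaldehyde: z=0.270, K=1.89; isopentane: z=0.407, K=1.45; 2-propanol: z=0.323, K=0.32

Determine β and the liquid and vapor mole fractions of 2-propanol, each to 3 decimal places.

β = 0.465, x_2-propanol = 0.473, y_2-propanol = 0.151

Newton–Raphson from β = 0.39:
  β = 0.390: g = 0.0353, g' = -0.454 → β = 0.468
  β = 0.468: g = -0.0011, g' = -0.484 → β = 0.465
Converged at β = 0.465.
Compositions from xᵢ = zᵢ/(1+β(Kᵢ−1)), yᵢ = Kᵢxᵢ:
  acetaldehyde: x = 0.191, y = 0.361
  isopentane: x = 0.337, y = 0.488
  2-propanol: x = 0.473, y = 0.151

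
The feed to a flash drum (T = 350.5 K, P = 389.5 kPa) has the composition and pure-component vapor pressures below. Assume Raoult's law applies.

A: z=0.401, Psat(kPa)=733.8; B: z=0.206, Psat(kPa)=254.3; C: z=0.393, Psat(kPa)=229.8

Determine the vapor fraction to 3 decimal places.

ψ = 0.354

Raoult's law: Kᵢ = Pᵢˢᵃᵗ/P = Pᵢˢᵃᵗ/389.5.
  K_A = 733.8/389.5 = 1.88395, K_B = 254.3/389.5 = 0.65289, K_C = 229.8/389.5 = 0.58999
Material balance + equilibrium reduce to Σ zᵢ(Kᵢ−1)/(1+ψ(Kᵢ−1)) = 0.
Check two-phase: ΣzᵢKᵢ = 1.122 > 1 and Σzᵢ/Kᵢ = 1.194 > 1, so g(0) = 0.122 > 0 and g(1) = -0.194 < 0.
Newton–Raphson from ψ = 0.32:
  ψ = 0.320: g = 0.0104, g' = -0.309 → ψ = 0.354
Converged at ψ = 0.354.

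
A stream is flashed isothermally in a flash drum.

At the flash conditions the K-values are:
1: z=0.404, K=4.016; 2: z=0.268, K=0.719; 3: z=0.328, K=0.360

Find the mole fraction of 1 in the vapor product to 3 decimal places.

Let ψ = V/F and solve Σ zᵢ(Kᵢ−1)/(1+ψ(Kᵢ−1)) = 0.
Feasibility: ΣzᵢKᵢ = 1.933, Σzᵢ/Kᵢ = 1.384 — both > 1, two phases present.
Iterate (Newton) starting at ψ = 0.6:
  ψ = 0.600: g = 0.0023, g' = -0.850 → ψ = 0.603
Converged at ψ = 0.603.
Compositions from xᵢ = zᵢ/(1+ψ(Kᵢ−1)), yᵢ = Kᵢxᵢ:
  1: x = 0.143, y = 0.576
  2: x = 0.323, y = 0.232
  3: x = 0.534, y = 0.192

y_1 = 0.576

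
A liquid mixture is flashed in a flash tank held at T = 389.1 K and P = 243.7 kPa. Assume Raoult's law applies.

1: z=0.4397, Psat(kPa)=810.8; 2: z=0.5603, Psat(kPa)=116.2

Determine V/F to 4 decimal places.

Raoult's law: Kᵢ = Pᵢˢᵃᵗ/P = Pᵢˢᵃᵗ/243.7.
  K_1 = 810.8/243.7 = 3.327041, K_2 = 116.2/243.7 = 0.476816
Material balance + equilibrium reduce to Σ zᵢ(Kᵢ−1)/(1+V/F(Kᵢ−1)) = 0.
Feasibility: ΣzᵢKᵢ = 1.7301, Σzᵢ/Kᵢ = 1.3072 — both > 1, two phases present.
Binary case is linear: z₁(K₁−1)(1+V/F(K₂−1)) + z₂(K₂−1)(1+V/F(K₁−1)) = 0
⇒ V/F = [z₁(K₁−1)+z₂(K₂−1)] / [−(K₁−1)(K₂−1)] = 0.73006/1.21747 = 0.5997

V/F = 0.5997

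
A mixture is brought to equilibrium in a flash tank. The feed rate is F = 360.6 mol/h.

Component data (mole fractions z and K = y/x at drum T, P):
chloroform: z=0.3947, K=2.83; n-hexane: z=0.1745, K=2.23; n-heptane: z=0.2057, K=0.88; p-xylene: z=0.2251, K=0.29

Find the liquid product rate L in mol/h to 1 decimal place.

Newton–Raphson from V/F = 0.5:
  V/F = 0.5000: g = 0.23604, g' = -0.7378 → V/F = 0.8199
  V/F = 0.8199: g = -0.01414, g' = -0.9304 → V/F = 0.8047
  V/F = 0.8047: g = -0.00020, g' = -0.9041 → V/F = 0.8045
Converged at V/F = 0.8045.
Then V = V/F·F = 0.8045·360.6 = 290.1 mol/h and L = F − V = 70.5 mol/h.

L = 70.5 mol/h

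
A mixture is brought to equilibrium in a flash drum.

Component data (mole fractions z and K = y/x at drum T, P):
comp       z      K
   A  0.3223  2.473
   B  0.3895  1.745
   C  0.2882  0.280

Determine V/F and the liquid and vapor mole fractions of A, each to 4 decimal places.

V/F = 0.7070, x_A = 0.1579, y_A = 0.3904

Newton iteration, V/F⁰ = 0.49:
  V/F = 0.4900: g = 0.16769, g' = -0.7086 → V/F = 0.7267
  V/F = 0.7267: g = -0.01762, g' = -0.9113 → V/F = 0.7073
  V/F = 0.7073: g = -0.00030, g' = -0.8808 → V/F = 0.7070
Converged at V/F = 0.7070.
Compositions from xᵢ = zᵢ/(1+V/F(Kᵢ−1)), yᵢ = Kᵢxᵢ:
  A: x = 0.1579, y = 0.3904
  B: x = 0.2551, y = 0.4452
  C: x = 0.5870, y = 0.1644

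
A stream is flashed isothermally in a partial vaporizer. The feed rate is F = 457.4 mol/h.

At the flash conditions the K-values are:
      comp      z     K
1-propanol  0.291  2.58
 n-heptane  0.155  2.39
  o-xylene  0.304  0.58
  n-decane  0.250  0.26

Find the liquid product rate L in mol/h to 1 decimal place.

L = 272.0 mol/h

Let β = V/F and solve Σ zᵢ(Kᵢ−1)/(1+β(Kᵢ−1)) = 0.
Feasibility: ΣzᵢKᵢ = 1.363, Σzᵢ/Kᵢ = 1.663 — both > 1, two phases present.
Newton–Raphson from β = 0.5:
  β = 0.500: g = -0.0713, g' = -0.762 → β = 0.406
  β = 0.406: g = -0.0009, g' = -0.750 → β = 0.405
Converged at β = 0.405.
Then V = β·F = 0.4053·457.4 = 185.4 mol/h and L = F − V = 272.0 mol/h.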